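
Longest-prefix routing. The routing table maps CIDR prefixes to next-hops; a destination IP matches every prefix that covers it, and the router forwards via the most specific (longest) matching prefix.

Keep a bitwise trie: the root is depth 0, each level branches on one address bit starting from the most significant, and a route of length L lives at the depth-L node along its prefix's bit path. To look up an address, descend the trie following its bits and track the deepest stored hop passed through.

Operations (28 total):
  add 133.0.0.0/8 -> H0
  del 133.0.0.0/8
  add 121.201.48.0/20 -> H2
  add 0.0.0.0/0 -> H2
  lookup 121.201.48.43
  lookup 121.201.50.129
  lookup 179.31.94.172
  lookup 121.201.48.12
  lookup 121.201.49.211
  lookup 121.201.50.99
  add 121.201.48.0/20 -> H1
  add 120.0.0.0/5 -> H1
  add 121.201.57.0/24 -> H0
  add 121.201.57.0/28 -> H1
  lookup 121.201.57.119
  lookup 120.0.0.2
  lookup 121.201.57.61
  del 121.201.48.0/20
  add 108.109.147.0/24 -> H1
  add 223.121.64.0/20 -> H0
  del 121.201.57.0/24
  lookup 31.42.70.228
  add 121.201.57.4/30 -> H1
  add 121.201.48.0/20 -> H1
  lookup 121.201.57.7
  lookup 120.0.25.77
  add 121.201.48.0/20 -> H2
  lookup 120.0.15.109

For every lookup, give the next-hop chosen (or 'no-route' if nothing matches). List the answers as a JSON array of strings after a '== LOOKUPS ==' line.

Trace:
  add 133.0.0.0/8 -> H0 at depth 8
  del 133.0.0.0/8 (clear depth 8)
  add 121.201.48.0/20 -> H2 at depth 20
  add 0.0.0.0/0 -> H2 at depth 0
  lookup 121.201.48.43: bits 01111001110010010011 walk d0:H2→d1:-→d2:-→d3:-→d4:-→d5:-→d6:-→d7:-→d8:-→d9:-→d10:-→d11:-→d12:-→d13:-→d14:-→d15:-→d16:-→d17:-→d18:-→d19:-→d20:H2 -> H2
  lookup 121.201.50.129: bits 01111001110010010011 walk d0:H2→d1:-→d2:-→d3:-→d4:-→d5:-→d6:-→d7:-→d8:-→d9:-→d10:-→d11:-→d12:-→d13:-→d14:-→d15:-→d16:-→d17:-→d18:-→d19:-→d20:H2 -> H2
  lookup 179.31.94.172: bits 10 walk d0:H2→d1:-→d2:- -> H2
  lookup 121.201.48.12: bits 01111001110010010011 walk d0:H2→d1:-→d2:-→d3:-→d4:-→d5:-→d6:-→d7:-→d8:-→d9:-→d10:-→d11:-→d12:-→d13:-→d14:-→d15:-→d16:-→d17:-→d18:-→d19:-→d20:H2 -> H2
  lookup 121.201.49.211: bits 01111001110010010011 walk d0:H2→d1:-→d2:-→d3:-→d4:-→d5:-→d6:-→d7:-→d8:-→d9:-→d10:-→d11:-→d12:-→d13:-→d14:-→d15:-→d16:-→d17:-→d18:-→d19:-→d20:H2 -> H2
  lookup 121.201.50.99: bits 01111001110010010011 walk d0:H2→d1:-→d2:-→d3:-→d4:-→d5:-→d6:-→d7:-→d8:-→d9:-→d10:-→d11:-→d12:-→d13:-→d14:-→d15:-→d16:-→d17:-→d18:-→d19:-→d20:H2 -> H2
  add 121.201.48.0/20 -> H1 at depth 20
  add 120.0.0.0/5 -> H1 at depth 5
  add 121.201.57.0/24 -> H0 at depth 24
  add 121.201.57.0/28 -> H1 at depth 28
  lookup 121.201.57.119: bits 0111100111001001001110010 walk d0:H2→d1:-→d2:-→d3:-→d4:-→d5:H1→d6:-→d7:-→d8:-→d9:-→d10:-→d11:-→d12:-→d13:-→d14:-→d15:-→d16:-→d17:-→d18:-→d19:-→d20:H1→d21:-→d22:-→d23:-→d24:H0→d25:- -> H0
  lookup 120.0.0.2: bits 0111100 walk d0:H2→d1:-→d2:-→d3:-→d4:-→d5:H1→d6:-→d7:- -> H1
  lookup 121.201.57.61: bits 01111001110010010011100100 walk d0:H2→d1:-→d2:-→d3:-→d4:-→d5:H1→d6:-→d7:-→d8:-→d9:-→d10:-→d11:-→d12:-→d13:-→d14:-→d15:-→d16:-→d17:-→d18:-→d19:-→d20:H1→d21:-→d22:-→d23:-→d24:H0→d25:-→d26:- -> H0
  del 121.201.48.0/20 (clear depth 20)
  add 108.109.147.0/24 -> H1 at depth 24
  add 223.121.64.0/20 -> H0 at depth 20
  del 121.201.57.0/24 (clear depth 24)
  lookup 31.42.70.228: bits 0 walk d0:H2→d1:- -> H2
  add 121.201.57.4/30 -> H1 at depth 30
  add 121.201.48.0/20 -> H1 at depth 20
  lookup 121.201.57.7: bits 011110011100100100111001000001 walk d0:H2→d1:-→d2:-→d3:-→d4:-→d5:H1→d6:-→d7:-→d8:-→d9:-→d10:-→d11:-→d12:-→d13:-→d14:-→d15:-→d16:-→d17:-→d18:-→d19:-→d20:H1→d21:-→d22:-→d23:-→d24:-→d25:-→d26:-→d27:-→d28:H1→d29:-→d30:H1 -> H1
  lookup 120.0.25.77: bits 0111100 walk d0:H2→d1:-→d2:-→d3:-→d4:-→d5:H1→d6:-→d7:- -> H1
  add 121.201.48.0/20 -> H2 at depth 20
  lookup 120.0.15.109: bits 0111100 walk d0:H2→d1:-→d2:-→d3:-→d4:-→d5:H1→d6:-→d7:- -> H1

== LOOKUPS ==
["H2","H2","H2","H2","H2","H2","H0","H1","H0","H2","H1","H1","H1"]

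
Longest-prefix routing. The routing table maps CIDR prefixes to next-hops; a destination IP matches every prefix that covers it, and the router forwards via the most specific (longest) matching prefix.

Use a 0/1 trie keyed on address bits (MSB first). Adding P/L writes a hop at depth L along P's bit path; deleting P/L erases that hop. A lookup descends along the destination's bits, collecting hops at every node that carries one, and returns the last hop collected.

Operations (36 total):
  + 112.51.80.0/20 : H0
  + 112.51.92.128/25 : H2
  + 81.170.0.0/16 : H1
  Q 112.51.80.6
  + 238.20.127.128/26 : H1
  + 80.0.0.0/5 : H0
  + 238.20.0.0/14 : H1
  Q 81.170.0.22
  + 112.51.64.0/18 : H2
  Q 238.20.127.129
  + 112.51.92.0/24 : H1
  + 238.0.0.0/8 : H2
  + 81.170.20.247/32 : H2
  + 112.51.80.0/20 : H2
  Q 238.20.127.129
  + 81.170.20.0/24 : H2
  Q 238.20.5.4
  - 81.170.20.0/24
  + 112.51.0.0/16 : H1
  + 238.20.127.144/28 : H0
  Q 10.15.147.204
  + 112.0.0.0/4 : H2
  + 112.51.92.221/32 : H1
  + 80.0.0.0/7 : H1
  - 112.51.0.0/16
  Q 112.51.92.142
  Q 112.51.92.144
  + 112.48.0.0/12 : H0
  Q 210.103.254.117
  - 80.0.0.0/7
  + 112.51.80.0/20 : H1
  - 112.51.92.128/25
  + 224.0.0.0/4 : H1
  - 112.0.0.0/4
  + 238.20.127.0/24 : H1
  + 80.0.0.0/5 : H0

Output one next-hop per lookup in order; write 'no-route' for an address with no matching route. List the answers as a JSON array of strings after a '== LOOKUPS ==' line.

Apply in order:
  + 112.51.80.0/20 (H0) depth=20
  + 112.51.92.128/25 (H2) depth=25
  + 81.170.0.0/16 (H1) depth=16
  Q 112.51.80.6: descend 01110000001100110101 ; hops seen [H0] ; pick H0
  + 238.20.127.128/26 (H1) depth=26
  + 80.0.0.0/5 (H0) depth=5
  + 238.20.0.0/14 (H1) depth=14
  Q 81.170.0.22: descend 0101000110101010 ; hops seen [H0,H1] ; pick H1
  + 112.51.64.0/18 (H2) depth=18
  Q 238.20.127.129: descend 11101110000101000111111110 ; hops seen [H1,H1] ; pick H1
  + 112.51.92.0/24 (H1) depth=24
  + 238.0.0.0/8 (H2) depth=8
  + 81.170.20.247/32 (H2) depth=32
  + 112.51.80.0/20 (H2) depth=20
  Q 238.20.127.129: descend 11101110000101000111111110 ; hops seen [H2,H1,H1] ; pick H1
  + 81.170.20.0/24 (H2) depth=24
  Q 238.20.5.4: descend 11101110000101000 ; hops seen [H2,H1] ; pick H1
  del 81.170.20.0/24 (clear depth 24)
  + 112.51.0.0/16 (H1) depth=16
  + 238.20.127.144/28 (H0) depth=28
  Q 10.15.147.204: descend 0 ; hops seen [∅] ; pick no-route
  + 112.0.0.0/4 (H2) depth=4
  + 112.51.92.221/32 (H1) depth=32
  + 80.0.0.0/7 (H1) depth=7
  del 112.51.0.0/16 (clear depth 16)
  Q 112.51.92.142: descend 0111000000110011010111001 ; hops seen [H2,H2,H2,H1,H2] ; pick H2
  Q 112.51.92.144: descend 0111000000110011010111001 ; hops seen [H2,H2,H2,H1,H2] ; pick H2
  + 112.48.0.0/12 (H0) depth=12
  Q 210.103.254.117: descend 11 ; hops seen [∅] ; pick no-route
  del 80.0.0.0/7 (clear depth 7)
  + 112.51.80.0/20 (H1) depth=20
  del 112.51.92.128/25 (clear depth 25)
  + 224.0.0.0/4 (H1) depth=4
  del 112.0.0.0/4 (clear depth 4)
  + 238.20.127.0/24 (H1) depth=24
  + 80.0.0.0/5 (H0) depth=5

== LOOKUPS ==
["H0","H1","H1","H1","H1","no-route","H2","H2","no-route"]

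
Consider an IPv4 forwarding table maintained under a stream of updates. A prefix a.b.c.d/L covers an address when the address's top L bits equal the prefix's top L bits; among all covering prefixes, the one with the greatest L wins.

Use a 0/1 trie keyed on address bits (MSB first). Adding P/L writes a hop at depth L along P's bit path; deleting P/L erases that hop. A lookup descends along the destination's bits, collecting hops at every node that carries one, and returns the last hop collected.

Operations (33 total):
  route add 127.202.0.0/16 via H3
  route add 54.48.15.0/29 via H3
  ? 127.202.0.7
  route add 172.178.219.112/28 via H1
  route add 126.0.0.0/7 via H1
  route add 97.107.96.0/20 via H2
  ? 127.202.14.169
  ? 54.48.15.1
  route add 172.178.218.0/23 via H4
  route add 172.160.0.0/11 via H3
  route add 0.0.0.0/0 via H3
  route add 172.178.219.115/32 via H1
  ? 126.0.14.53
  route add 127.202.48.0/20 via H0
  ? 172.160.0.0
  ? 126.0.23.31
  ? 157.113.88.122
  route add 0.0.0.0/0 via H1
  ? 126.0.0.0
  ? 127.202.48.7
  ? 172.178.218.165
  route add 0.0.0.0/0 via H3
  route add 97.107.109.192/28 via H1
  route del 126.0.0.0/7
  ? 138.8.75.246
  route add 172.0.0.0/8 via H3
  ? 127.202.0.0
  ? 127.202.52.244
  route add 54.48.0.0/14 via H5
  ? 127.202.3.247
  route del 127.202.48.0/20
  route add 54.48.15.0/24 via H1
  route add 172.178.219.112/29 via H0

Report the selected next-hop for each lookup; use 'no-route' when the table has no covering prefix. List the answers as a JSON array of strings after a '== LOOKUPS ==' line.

Trace:
  + 127.202.0.0/16 (H3) depth=16
  + 54.48.15.0/29 (H3) depth=29
  Q 127.202.0.7: descend 0111111111001010 ; hops seen [H3] ; pick H3
  + 172.178.219.112/28 (H1) depth=28
  + 126.0.0.0/7 (H1) depth=7
  + 97.107.96.0/20 (H2) depth=20
  Q 127.202.14.169: descend 0111111111001010 ; hops seen [H1,H3] ; pick H3
  Q 54.48.15.1: descend 00110110001100000000111100000 ; hops seen [H3] ; pick H3
  + 172.178.218.0/23 (H4) depth=23
  + 172.160.0.0/11 (H3) depth=11
  + 0.0.0.0/0 (H3) depth=0
  + 172.178.219.115/32 (H1) depth=32
  Q 126.0.14.53: descend 0111111 ; hops seen [H3,H1] ; pick H1
  + 127.202.48.0/20 (H0) depth=20
  Q 172.160.0.0: descend 10101100101 ; hops seen [H3,H3] ; pick H3
  Q 126.0.23.31: descend 0111111 ; hops seen [H3,H1] ; pick H1
  Q 157.113.88.122: descend 10 ; hops seen [H3] ; pick H3
  + 0.0.0.0/0 (H1) depth=0
  Q 126.0.0.0: descend 0111111 ; hops seen [H1,H1] ; pick H1
  Q 127.202.48.7: descend 01111111110010100011 ; hops seen [H1,H1,H3,H0] ; pick H0
  Q 172.178.218.165: descend 10101100101100101101101 ; hops seen [H1,H3,H4] ; pick H4
  + 0.0.0.0/0 (H3) depth=0
  + 97.107.109.192/28 (H1) depth=28
  - 126.0.0.0/7 clear@7
  Q 138.8.75.246: descend 10 ; hops seen [H3] ; pick H3
  + 172.0.0.0/8 (H3) depth=8
  Q 127.202.0.0: descend 011111111100101000 ; hops seen [H3,H3] ; pick H3
  Q 127.202.52.244: descend 01111111110010100011 ; hops seen [H3,H3,H0] ; pick H0
  + 54.48.0.0/14 (H5) depth=14
  Q 127.202.3.247: descend 011111111100101000 ; hops seen [H3,H3] ; pick H3
  - 127.202.48.0/20 clear@20
  + 54.48.15.0/24 (H1) depth=24
  + 172.178.219.112/29 (H0) depth=29

== LOOKUPS ==
["H3","H3","H3","H1","H3","H1","H3","H1","H0","H4","H3","H3","H0","H3"]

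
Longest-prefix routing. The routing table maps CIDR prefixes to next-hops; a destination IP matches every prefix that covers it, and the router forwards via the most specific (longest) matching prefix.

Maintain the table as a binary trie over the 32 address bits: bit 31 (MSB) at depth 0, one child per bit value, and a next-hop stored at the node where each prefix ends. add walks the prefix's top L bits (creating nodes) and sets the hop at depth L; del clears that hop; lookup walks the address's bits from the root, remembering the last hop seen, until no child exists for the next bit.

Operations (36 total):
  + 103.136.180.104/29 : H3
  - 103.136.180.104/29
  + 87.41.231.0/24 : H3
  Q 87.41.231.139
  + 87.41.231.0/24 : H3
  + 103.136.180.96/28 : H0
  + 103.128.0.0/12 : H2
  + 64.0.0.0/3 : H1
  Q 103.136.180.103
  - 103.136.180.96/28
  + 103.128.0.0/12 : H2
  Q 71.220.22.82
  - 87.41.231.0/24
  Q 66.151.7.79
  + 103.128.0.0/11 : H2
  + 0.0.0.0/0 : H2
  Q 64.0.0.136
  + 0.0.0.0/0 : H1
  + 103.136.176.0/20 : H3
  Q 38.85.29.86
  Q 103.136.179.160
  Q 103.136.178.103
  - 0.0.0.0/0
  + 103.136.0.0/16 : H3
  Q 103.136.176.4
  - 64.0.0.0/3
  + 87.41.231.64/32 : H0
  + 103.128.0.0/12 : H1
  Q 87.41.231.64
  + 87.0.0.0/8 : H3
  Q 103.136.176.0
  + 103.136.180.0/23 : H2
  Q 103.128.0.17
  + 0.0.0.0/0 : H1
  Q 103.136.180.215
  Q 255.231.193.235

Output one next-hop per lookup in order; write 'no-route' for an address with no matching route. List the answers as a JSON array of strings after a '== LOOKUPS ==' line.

Apply in order:
  add 103.136.180.104/29 -> H3 at depth 29
  - 103.136.180.104/29 clear@29
  add 87.41.231.0/24 -> H3 at depth 24
  Q 87.41.231.139: descend 010101110010100111100111 ; hops seen [H3] ; pick H3
  add 87.41.231.0/24 -> H3 at depth 24
  add 103.136.180.96/28 -> H0 at depth 28
  add 103.128.0.0/12 -> H2 at depth 12
  add 64.0.0.0/3 -> H1 at depth 3
  Q 103.136.180.103: descend 0110011110001000101101000110 ; hops seen [H2,H0] ; pick H0
  - 103.136.180.96/28 clear@28
  add 103.128.0.0/12 -> H2 at depth 12
  Q 71.220.22.82: descend 010 ; hops seen [H1] ; pick H1
  - 87.41.231.0/24 clear@24
  Q 66.151.7.79: descend 010 ; hops seen [H1] ; pick H1
  add 103.128.0.0/11 -> H2 at depth 11
  add 0.0.0.0/0 -> H2 at depth 0
  Q 64.0.0.136: descend 010 ; hops seen [H2,H1] ; pick H1
  add 0.0.0.0/0 -> H1 at depth 0
  add 103.136.176.0/20 -> H3 at depth 20
  Q 38.85.29.86: descend 0 ; hops seen [H1] ; pick H1
  Q 103.136.179.160: descend 011001111000100010110 ; hops seen [H1,H2,H2,H3] ; pick H3
  Q 103.136.178.103: descend 011001111000100010110 ; hops seen [H1,H2,H2,H3] ; pick H3
  - 0.0.0.0/0 clear@0
  add 103.136.0.0/16 -> H3 at depth 16
  Q 103.136.176.4: descend 011001111000100010110 ; hops seen [H2,H2,H3,H3] ; pick H3
  - 64.0.0.0/3 clear@3
  add 87.41.231.64/32 -> H0 at depth 32
  add 103.128.0.0/12 -> H1 at depth 12
  Q 87.41.231.64: descend 01010111001010011110011101000000 ; hops seen [H0] ; pick H0
  add 87.0.0.0/8 -> H3 at depth 8
  Q 103.136.176.0: descend 011001111000100010110 ; hops seen [H2,H1,H3,H3] ; pick H3
  add 103.136.180.0/23 -> H2 at depth 23
  Q 103.128.0.17: descend 011001111000 ; hops seen [H2,H1] ; pick H1
  add 0.0.0.0/0 -> H1 at depth 0
  Q 103.136.180.215: descend 011001111000100010110100 ; hops seen [H1,H2,H1,H3,H3,H2] ; pick H2
  Q 255.231.193.235: descend ε ; hops seen [H1] ; pick H1

== LOOKUPS ==
["H3","H0","H1","H1","H1","H1","H3","H3","H3","H0","H3","H1","H2","H1"]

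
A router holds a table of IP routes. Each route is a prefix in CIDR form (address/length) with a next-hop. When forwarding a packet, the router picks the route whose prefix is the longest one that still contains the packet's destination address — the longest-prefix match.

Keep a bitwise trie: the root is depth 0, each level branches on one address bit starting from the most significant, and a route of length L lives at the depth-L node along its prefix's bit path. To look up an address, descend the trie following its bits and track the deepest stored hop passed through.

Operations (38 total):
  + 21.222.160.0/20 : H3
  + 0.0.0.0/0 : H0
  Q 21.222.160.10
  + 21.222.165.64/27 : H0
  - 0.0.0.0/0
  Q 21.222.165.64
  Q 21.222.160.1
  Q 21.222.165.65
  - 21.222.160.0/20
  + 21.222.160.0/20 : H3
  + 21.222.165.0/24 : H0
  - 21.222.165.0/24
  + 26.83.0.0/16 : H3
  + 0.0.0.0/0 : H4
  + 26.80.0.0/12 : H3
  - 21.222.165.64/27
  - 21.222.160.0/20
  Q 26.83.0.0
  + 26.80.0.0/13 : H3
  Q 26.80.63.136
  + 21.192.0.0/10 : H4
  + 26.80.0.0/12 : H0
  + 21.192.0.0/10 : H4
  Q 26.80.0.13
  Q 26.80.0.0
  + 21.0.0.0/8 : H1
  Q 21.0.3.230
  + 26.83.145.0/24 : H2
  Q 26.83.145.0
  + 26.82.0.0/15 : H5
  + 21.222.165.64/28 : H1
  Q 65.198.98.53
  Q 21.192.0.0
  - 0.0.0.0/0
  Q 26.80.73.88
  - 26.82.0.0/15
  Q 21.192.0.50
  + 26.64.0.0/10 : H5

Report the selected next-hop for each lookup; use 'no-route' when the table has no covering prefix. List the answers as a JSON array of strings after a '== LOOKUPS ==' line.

Trace:
  add 21.222.160.0/20 -> H3 at depth 20
  add 0.0.0.0/0 -> H0 at depth 0
  lookup 21.222.160.10: bits 00010101110111101010 walk d0:H0→d1:-→d2:-→d3:-→d4:-→d5:-→d6:-→d7:-→d8:-→d9:-→d10:-→d11:-→d12:-→d13:-→d14:-→d15:-→d16:-→d17:-→d18:-→d19:-→d20:H3 -> H3
  add 21.222.165.64/27 -> H0 at depth 27
  del 0.0.0.0/0 (clear depth 0)
  lookup 21.222.165.64: bits 000101011101111010100101010 walk d0:-→d1:-→d2:-→d3:-→d4:-→d5:-→d6:-→d7:-→d8:-→d9:-→d10:-→d11:-→d12:-→d13:-→d14:-→d15:-→d16:-→d17:-→d18:-→d19:-→d20:H3→d21:-→d22:-→d23:-→d24:-→d25:-→d26:-→d27:H0 -> H0
  lookup 21.222.160.1: bits 000101011101111010100 walk d0:-→d1:-→d2:-→d3:-→d4:-→d5:-→d6:-→d7:-→d8:-→d9:-→d10:-→d11:-→d12:-→d13:-→d14:-→d15:-→d16:-→d17:-→d18:-→d19:-→d20:H3→d21:- -> H3
  lookup 21.222.165.65: bits 000101011101111010100101010 walk d0:-→d1:-→d2:-→d3:-→d4:-→d5:-→d6:-→d7:-→d8:-→d9:-→d10:-→d11:-→d12:-→d13:-→d14:-→d15:-→d16:-→d17:-→d18:-→d19:-→d20:H3→d21:-→d22:-→d23:-→d24:-→d25:-→d26:-→d27:H0 -> H0
  del 21.222.160.0/20 (clear depth 20)
  add 21.222.160.0/20 -> H3 at depth 20
  add 21.222.165.0/24 -> H0 at depth 24
  del 21.222.165.0/24 (clear depth 24)
  add 26.83.0.0/16 -> H3 at depth 16
  add 0.0.0.0/0 -> H4 at depth 0
  add 26.80.0.0/12 -> H3 at depth 12
  del 21.222.165.64/27 (clear depth 27)
  del 21.222.160.0/20 (clear depth 20)
  lookup 26.83.0.0: bits 0001101001010011 walk d0:H4→d1:-→d2:-→d3:-→d4:-→d5:-→d6:-→d7:-→d8:-→d9:-→d10:-→d11:-→d12:H3→d13:-→d14:-→d15:-→d16:H3 -> H3
  add 26.80.0.0/13 -> H3 at depth 13
  lookup 26.80.63.136: bits 00011010010100 walk d0:H4→d1:-→d2:-→d3:-→d4:-→d5:-→d6:-→d7:-→d8:-→d9:-→d10:-→d11:-→d12:H3→d13:H3→d14:- -> H3
  add 21.192.0.0/10 -> H4 at depth 10
  add 26.80.0.0/12 -> H0 at depth 12
  add 21.192.0.0/10 -> H4 at depth 10
  lookup 26.80.0.13: bits 00011010010100 walk d0:H4→d1:-→d2:-→d3:-→d4:-→d5:-→d6:-→d7:-→d8:-→d9:-→d10:-→d11:-→d12:H0→d13:H3→d14:- -> H3
  lookup 26.80.0.0: bits 00011010010100 walk d0:H4→d1:-→d2:-→d3:-→d4:-→d5:-→d6:-→d7:-→d8:-→d9:-→d10:-→d11:-→d12:H0→d13:H3→d14:- -> H3
  add 21.0.0.0/8 -> H1 at depth 8
  lookup 21.0.3.230: bits 00010101 walk d0:H4→d1:-→d2:-→d3:-→d4:-→d5:-→d6:-→d7:-→d8:H1 -> H1
  add 26.83.145.0/24 -> H2 at depth 24
  lookup 26.83.145.0: bits 000110100101001110010001 walk d0:H4→d1:-→d2:-→d3:-→d4:-→d5:-→d6:-→d7:-→d8:-→d9:-→d10:-→d11:-→d12:H0→d13:H3→d14:-→d15:-→d16:H3→d17:-→d18:-→d19:-→d20:-→d21:-→d22:-→d23:-→d24:H2 -> H2
  add 26.82.0.0/15 -> H5 at depth 15
  add 21.222.165.64/28 -> H1 at depth 28
  lookup 65.198.98.53: bits 0 walk d0:H4→d1:- -> H4
  lookup 21.192.0.0: bits 00010101110 walk d0:H4→d1:-→d2:-→d3:-→d4:-→d5:-→d6:-→d7:-→d8:H1→d9:-→d10:H4→d11:- -> H4
  del 0.0.0.0/0 (clear depth 0)
  lookup 26.80.73.88: bits 00011010010100 walk d0:-→d1:-→d2:-→d3:-→d4:-→d5:-→d6:-→d7:-→d8:-→d9:-→d10:-→d11:-→d12:H0→d13:H3→d14:- -> H3
  del 26.82.0.0/15 (clear depth 15)
  lookup 21.192.0.50: bits 00010101110 walk d0:-→d1:-→d2:-→d3:-→d4:-→d5:-→d6:-→d7:-→d8:H1→d9:-→d10:H4→d11:- -> H4
  add 26.64.0.0/10 -> H5 at depth 10

== LOOKUPS ==
["H3","H0","H3","H0","H3","H3","H3","H3","H1","H2","H4","H4","H3","H4"]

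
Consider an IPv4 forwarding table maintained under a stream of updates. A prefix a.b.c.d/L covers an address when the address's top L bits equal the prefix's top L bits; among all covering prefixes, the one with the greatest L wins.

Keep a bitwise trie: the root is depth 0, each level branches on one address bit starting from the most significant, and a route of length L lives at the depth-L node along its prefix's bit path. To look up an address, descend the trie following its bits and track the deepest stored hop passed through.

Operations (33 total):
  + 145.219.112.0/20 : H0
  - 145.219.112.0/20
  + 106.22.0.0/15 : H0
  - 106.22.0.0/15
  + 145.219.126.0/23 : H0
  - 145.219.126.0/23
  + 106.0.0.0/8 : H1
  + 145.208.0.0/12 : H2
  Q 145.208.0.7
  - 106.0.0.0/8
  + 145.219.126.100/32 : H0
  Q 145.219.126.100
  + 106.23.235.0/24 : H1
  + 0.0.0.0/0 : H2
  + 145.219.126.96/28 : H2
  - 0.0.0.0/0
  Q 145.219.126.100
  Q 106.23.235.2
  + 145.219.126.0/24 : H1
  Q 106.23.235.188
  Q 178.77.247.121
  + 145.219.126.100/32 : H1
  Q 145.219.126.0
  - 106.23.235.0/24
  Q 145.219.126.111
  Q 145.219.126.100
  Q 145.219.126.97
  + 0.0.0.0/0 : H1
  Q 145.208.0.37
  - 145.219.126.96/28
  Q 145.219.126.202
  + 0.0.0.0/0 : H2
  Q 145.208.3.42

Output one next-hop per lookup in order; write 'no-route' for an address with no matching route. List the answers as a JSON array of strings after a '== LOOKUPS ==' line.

Process each operation:
  + 145.219.112.0/20 (H0) depth=20
  del 145.219.112.0/20 (clear depth 20)
  + 106.22.0.0/15 (H0) depth=15
  del 106.22.0.0/15 (clear depth 15)
  + 145.219.126.0/23 (H0) depth=23
  del 145.219.126.0/23 (clear depth 23)
  + 106.0.0.0/8 (H1) depth=8
  + 145.208.0.0/12 (H2) depth=12
  Q 145.208.0.7: descend 100100011101 ; hops seen [H2] ; pick H2
  del 106.0.0.0/8 (clear depth 8)
  + 145.219.126.100/32 (H0) depth=32
  Q 145.219.126.100: descend 10010001110110110111111001100100 ; hops seen [H2,H0] ; pick H0
  + 106.23.235.0/24 (H1) depth=24
  + 0.0.0.0/0 (H2) depth=0
  + 145.219.126.96/28 (H2) depth=28
  del 0.0.0.0/0 (clear depth 0)
  Q 145.219.126.100: descend 10010001110110110111111001100100 ; hops seen [H2,H2,H0] ; pick H0
  Q 106.23.235.2: descend 011010100001011111101011 ; hops seen [H1] ; pick H1
  + 145.219.126.0/24 (H1) depth=24
  Q 106.23.235.188: descend 011010100001011111101011 ; hops seen [H1] ; pick H1
  Q 178.77.247.121: descend 10 ; hops seen [∅] ; pick no-route
  + 145.219.126.100/32 (H1) depth=32
  Q 145.219.126.0: descend 1001000111011011011111100 ; hops seen [H2,H1] ; pick H1
  del 106.23.235.0/24 (clear depth 24)
  Q 145.219.126.111: descend 1001000111011011011111100110 ; hops seen [H2,H1,H2] ; pick H2
  Q 145.219.126.100: descend 10010001110110110111111001100100 ; hops seen [H2,H1,H2,H1] ; pick H1
  Q 145.219.126.97: descend 10010001110110110111111001100 ; hops seen [H2,H1,H2] ; pick H2
  + 0.0.0.0/0 (H1) depth=0
  Q 145.208.0.37: descend 100100011101 ; hops seen [H1,H2] ; pick H2
  del 145.219.126.96/28 (clear depth 28)
  Q 145.219.126.202: descend 100100011101101101111110 ; hops seen [H1,H2,H1] ; pick H1
  + 0.0.0.0/0 (H2) depth=0
  Q 145.208.3.42: descend 100100011101 ; hops seen [H2,H2] ; pick H2

== LOOKUPS ==
["H2","H0","H0","H1","H1","no-route","H1","H2","H1","H2","H2","H1","H2"]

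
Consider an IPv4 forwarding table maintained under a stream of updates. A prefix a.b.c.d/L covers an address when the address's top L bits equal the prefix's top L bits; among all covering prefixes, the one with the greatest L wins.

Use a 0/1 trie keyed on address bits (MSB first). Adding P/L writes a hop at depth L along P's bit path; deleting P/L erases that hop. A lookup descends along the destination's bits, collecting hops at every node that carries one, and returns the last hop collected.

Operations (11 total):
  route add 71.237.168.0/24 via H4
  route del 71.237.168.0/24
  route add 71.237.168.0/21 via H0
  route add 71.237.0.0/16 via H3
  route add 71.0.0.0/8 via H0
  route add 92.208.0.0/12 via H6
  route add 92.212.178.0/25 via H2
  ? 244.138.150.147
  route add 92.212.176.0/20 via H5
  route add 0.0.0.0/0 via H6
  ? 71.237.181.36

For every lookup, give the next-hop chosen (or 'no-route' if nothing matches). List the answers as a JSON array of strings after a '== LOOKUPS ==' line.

Trace:
  add 71.237.168.0/24 -> H4 at depth 24
  - 71.237.168.0/24 clear@24
  add 71.237.168.0/21 -> H0 at depth 21
  add 71.237.0.0/16 -> H3 at depth 16
  add 71.0.0.0/8 -> H0 at depth 8
  add 92.208.0.0/12 -> H6 at depth 12
  add 92.212.178.0/25 -> H2 at depth 25
  Q 244.138.150.147: descend ε ; hops seen [∅] ; pick no-route
  add 92.212.176.0/20 -> H5 at depth 20
  add 0.0.0.0/0 -> H6 at depth 0
  Q 71.237.181.36: descend 0100011111101101101 ; hops seen [H6,H0,H3] ; pick H3

== LOOKUPS ==
["no-route","H3"]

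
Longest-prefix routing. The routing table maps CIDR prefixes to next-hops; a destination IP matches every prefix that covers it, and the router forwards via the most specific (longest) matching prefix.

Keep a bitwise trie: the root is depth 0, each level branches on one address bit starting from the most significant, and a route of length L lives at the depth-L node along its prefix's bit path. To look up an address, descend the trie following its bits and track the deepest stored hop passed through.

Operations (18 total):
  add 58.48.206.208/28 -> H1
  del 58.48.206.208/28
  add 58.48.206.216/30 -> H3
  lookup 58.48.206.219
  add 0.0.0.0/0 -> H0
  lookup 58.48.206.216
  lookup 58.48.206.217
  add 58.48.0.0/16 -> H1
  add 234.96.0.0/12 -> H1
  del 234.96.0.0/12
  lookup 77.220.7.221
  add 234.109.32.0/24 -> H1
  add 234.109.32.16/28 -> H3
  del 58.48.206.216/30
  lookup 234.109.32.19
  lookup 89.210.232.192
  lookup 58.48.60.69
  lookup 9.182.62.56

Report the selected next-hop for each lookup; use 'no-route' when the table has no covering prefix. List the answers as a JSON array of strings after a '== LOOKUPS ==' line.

Process each operation:
  + 58.48.206.208/28 (H1) depth=28
  del 58.48.206.208/28 (clear depth 28)
  + 58.48.206.216/30 (H3) depth=30
  Q 58.48.206.219: descend 001110100011000011001110110110 ; hops seen [H3] ; pick H3
  + 0.0.0.0/0 (H0) depth=0
  Q 58.48.206.216: descend 001110100011000011001110110110 ; hops seen [H0,H3] ; pick H3
  Q 58.48.206.217: descend 001110100011000011001110110110 ; hops seen [H0,H3] ; pick H3
  + 58.48.0.0/16 (H1) depth=16
  + 234.96.0.0/12 (H1) depth=12
  del 234.96.0.0/12 (clear depth 12)
  Q 77.220.7.221: descend 0 ; hops seen [H0] ; pick H0
  + 234.109.32.0/24 (H1) depth=24
  + 234.109.32.16/28 (H3) depth=28
  del 58.48.206.216/30 (clear depth 30)
  Q 234.109.32.19: descend 1110101001101101001000000001 ; hops seen [H0,H1,H3] ; pick H3
  Q 89.210.232.192: descend 0 ; hops seen [H0] ; pick H0
  Q 58.48.60.69: descend 0011101000110000 ; hops seen [H0,H1] ; pick H1
  Q 9.182.62.56: descend 00 ; hops seen [H0] ; pick H0

== LOOKUPS ==
["H3","H3","H3","H0","H3","H0","H1","H0"]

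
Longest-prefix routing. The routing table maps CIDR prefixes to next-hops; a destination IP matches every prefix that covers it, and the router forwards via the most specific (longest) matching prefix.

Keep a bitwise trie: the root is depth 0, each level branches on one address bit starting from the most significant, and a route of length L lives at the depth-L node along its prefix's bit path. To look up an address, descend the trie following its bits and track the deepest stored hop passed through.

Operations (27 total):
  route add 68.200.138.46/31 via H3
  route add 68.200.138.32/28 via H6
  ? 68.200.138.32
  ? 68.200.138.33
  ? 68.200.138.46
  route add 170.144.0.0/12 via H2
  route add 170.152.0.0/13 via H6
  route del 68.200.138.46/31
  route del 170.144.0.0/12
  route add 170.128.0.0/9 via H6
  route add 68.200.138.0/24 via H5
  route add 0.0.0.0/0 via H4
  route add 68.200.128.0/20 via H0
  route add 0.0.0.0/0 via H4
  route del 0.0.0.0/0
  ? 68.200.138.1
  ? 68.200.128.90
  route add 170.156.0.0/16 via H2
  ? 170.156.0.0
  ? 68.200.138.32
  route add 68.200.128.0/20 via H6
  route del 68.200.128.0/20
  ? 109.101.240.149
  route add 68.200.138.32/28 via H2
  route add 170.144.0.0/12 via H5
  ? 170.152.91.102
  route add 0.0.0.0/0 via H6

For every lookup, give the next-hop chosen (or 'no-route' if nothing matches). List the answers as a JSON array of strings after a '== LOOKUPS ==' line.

Trace:
  + 68.200.138.46/31 (H3) depth=31
  + 68.200.138.32/28 (H6) depth=28
  Q 68.200.138.32: descend 0100010011001000100010100010 ; hops seen [H6] ; pick H6
  Q 68.200.138.33: descend 0100010011001000100010100010 ; hops seen [H6] ; pick H6
  Q 68.200.138.46: descend 0100010011001000100010100010111 ; hops seen [H6,H3] ; pick H3
  + 170.144.0.0/12 (H2) depth=12
  + 170.152.0.0/13 (H6) depth=13
  - 68.200.138.46/31 clear@31
  - 170.144.0.0/12 clear@12
  + 170.128.0.0/9 (H6) depth=9
  + 68.200.138.0/24 (H5) depth=24
  + 0.0.0.0/0 (H4) depth=0
  + 68.200.128.0/20 (H0) depth=20
  + 0.0.0.0/0 (H4) depth=0
  - 0.0.0.0/0 clear@0
  Q 68.200.138.1: descend 01000100110010001000101000 ; hops seen [H0,H5] ; pick H5
  Q 68.200.128.90: descend 01000100110010001000 ; hops seen [H0] ; pick H0
  + 170.156.0.0/16 (H2) depth=16
  Q 170.156.0.0: descend 1010101010011100 ; hops seen [H6,H6,H2] ; pick H2
  Q 68.200.138.32: descend 0100010011001000100010100010 ; hops seen [H0,H5,H6] ; pick H6
  + 68.200.128.0/20 (H6) depth=20
  - 68.200.128.0/20 clear@20
  Q 109.101.240.149: descend 01 ; hops seen [∅] ; pick no-route
  + 68.200.138.32/28 (H2) depth=28
  + 170.144.0.0/12 (H5) depth=12
  Q 170.152.91.102: descend 1010101010011 ; hops seen [H6,H5,H6] ; pick H6
  + 0.0.0.0/0 (H6) depth=0

== LOOKUPS ==
["H6","H6","H3","H5","H0","H2","H6","no-route","H6"]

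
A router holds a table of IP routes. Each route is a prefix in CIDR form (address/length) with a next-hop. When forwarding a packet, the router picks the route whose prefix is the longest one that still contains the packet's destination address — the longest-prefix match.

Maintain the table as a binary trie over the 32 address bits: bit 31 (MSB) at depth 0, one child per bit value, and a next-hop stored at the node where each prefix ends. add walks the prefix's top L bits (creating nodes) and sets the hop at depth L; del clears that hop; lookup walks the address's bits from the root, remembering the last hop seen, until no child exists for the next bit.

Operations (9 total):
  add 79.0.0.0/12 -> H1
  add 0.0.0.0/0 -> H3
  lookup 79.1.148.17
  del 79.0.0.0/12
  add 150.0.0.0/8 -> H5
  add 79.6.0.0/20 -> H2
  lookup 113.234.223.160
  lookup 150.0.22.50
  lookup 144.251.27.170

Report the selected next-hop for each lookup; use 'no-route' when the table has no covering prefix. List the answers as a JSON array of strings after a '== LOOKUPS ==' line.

Apply in order:
  add 79.0.0.0/12 -> H1 at depth 12
  add 0.0.0.0/0 -> H3 at depth 0
  ? 79.1.148.17  path d0:H3→d1:-→d2:-→d3:-→d4:-→d5:-→d6:-→d7:-→d8:-→d9:-→d10:-→d11:-→d12:H1  best=H1
  - 79.0.0.0/12 clear@12
  add 150.0.0.0/8 -> H5 at depth 8
  add 79.6.0.0/20 -> H2 at depth 20
  ? 113.234.223.160  path d0:H3→d1:-→d2:-  best=H3
  ? 150.0.22.50  path d0:H3→d1:-→d2:-→d3:-→d4:-→d5:-→d6:-→d7:-→d8:H5  best=H5
  ? 144.251.27.170  path d0:H3→d1:-→d2:-→d3:-→d4:-→d5:-  best=H3

== LOOKUPS ==
["H1","H3","H5","H3"]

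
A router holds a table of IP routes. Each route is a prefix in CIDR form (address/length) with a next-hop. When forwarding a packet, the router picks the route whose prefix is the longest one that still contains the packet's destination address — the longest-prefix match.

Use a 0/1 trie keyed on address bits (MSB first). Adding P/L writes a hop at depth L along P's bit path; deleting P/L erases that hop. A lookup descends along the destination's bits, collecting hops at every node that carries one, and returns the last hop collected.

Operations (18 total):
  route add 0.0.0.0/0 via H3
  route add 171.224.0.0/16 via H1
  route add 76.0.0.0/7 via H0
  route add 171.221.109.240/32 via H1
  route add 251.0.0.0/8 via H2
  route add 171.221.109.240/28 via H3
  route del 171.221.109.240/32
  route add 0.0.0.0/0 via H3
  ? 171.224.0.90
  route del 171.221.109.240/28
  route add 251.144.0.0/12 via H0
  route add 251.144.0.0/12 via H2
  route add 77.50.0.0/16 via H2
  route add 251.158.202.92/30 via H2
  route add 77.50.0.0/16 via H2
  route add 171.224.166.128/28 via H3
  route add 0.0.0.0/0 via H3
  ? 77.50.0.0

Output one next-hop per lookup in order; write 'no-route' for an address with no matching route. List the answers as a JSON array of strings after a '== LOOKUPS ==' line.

Trace:
  + 0.0.0.0/0 (H3) depth=0
  + 171.224.0.0/16 (H1) depth=16
  + 76.0.0.0/7 (H0) depth=7
  + 171.221.109.240/32 (H1) depth=32
  + 251.0.0.0/8 (H2) depth=8
  + 171.221.109.240/28 (H3) depth=28
  del 171.221.109.240/32 (clear depth 32)
  + 0.0.0.0/0 (H3) depth=0
  ? 171.224.0.90  path d0:H3→d1:-→d2:-→d3:-→d4:-→d5:-→d6:-→d7:-→d8:-→d9:-→d10:-→d11:-→d12:-→d13:-→d14:-→d15:-→d16:H1  best=H1
  del 171.221.109.240/28 (clear depth 28)
  + 251.144.0.0/12 (H0) depth=12
  + 251.144.0.0/12 (H2) depth=12
  + 77.50.0.0/16 (H2) depth=16
  + 251.158.202.92/30 (H2) depth=30
  + 77.50.0.0/16 (H2) depth=16
  + 171.224.166.128/28 (H3) depth=28
  + 0.0.0.0/0 (H3) depth=0
  ? 77.50.0.0  path d0:H3→d1:-→d2:-→d3:-→d4:-→d5:-→d6:-→d7:H0→d8:-→d9:-→d10:-→d11:-→d12:-→d13:-→d14:-→d15:-→d16:H2  best=H2

== LOOKUPS ==
["H1","H2"]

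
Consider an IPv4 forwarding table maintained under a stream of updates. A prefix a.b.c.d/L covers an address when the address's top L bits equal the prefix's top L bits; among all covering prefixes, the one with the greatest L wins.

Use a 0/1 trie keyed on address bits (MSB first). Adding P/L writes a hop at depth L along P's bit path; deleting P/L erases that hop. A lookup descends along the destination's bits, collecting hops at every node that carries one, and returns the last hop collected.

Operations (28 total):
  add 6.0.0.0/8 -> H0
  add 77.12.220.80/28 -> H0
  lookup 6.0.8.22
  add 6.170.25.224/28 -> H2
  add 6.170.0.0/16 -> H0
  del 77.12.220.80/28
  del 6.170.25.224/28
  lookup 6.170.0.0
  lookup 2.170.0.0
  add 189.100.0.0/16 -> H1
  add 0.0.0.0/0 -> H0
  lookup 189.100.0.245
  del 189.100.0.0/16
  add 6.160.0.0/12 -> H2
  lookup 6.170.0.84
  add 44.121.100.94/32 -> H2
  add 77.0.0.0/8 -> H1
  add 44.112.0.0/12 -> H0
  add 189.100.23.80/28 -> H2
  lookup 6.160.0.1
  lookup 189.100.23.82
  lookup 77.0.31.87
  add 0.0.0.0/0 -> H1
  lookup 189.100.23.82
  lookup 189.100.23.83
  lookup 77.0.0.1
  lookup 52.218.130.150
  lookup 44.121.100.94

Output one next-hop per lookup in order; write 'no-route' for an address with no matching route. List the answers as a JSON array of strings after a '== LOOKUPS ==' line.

Apply in order:
  + 6.0.0.0/8 (H0) depth=8
  + 77.12.220.80/28 (H0) depth=28
  ? 6.0.8.22  path d0:-→d1:-→d2:-→d3:-→d4:-→d5:-→d6:-→d7:-→d8:H0  best=H0
  + 6.170.25.224/28 (H2) depth=28
  + 6.170.0.0/16 (H0) depth=16
  - 77.12.220.80/28 clear@28
  - 6.170.25.224/28 clear@28
  ? 6.170.0.0  path d0:-→d1:-→d2:-→d3:-→d4:-→d5:-→d6:-→d7:-→d8:H0→d9:-→d10:-→d11:-→d12:-→d13:-→d14:-→d15:-→d16:H0→d17:-→d18:-→d19:-  best=H0
  ? 2.170.0.0  path d0:-→d1:-→d2:-→d3:-→d4:-→d5:-  best=no-route
  + 189.100.0.0/16 (H1) depth=16
  + 0.0.0.0/0 (H0) depth=0
  ? 189.100.0.245  path d0:H0→d1:-→d2:-→d3:-→d4:-→d5:-→d6:-→d7:-→d8:-→d9:-→d10:-→d11:-→d12:-→d13:-→d14:-→d15:-→d16:H1  best=H1
  - 189.100.0.0/16 clear@16
  + 6.160.0.0/12 (H2) depth=12
  ? 6.170.0.84  path d0:H0→d1:-→d2:-→d3:-→d4:-→d5:-→d6:-→d7:-→d8:H0→d9:-→d10:-→d11:-→d12:H2→d13:-→d14:-→d15:-→d16:H0→d17:-→d18:-→d19:-  best=H0
  + 44.121.100.94/32 (H2) depth=32
  + 77.0.0.0/8 (H1) depth=8
  + 44.112.0.0/12 (H0) depth=12
  + 189.100.23.80/28 (H2) depth=28
  ? 6.160.0.1  path d0:H0→d1:-→d2:-→d3:-→d4:-→d5:-→d6:-→d7:-→d8:H0→d9:-→d10:-→d11:-→d12:H2  best=H2
  ? 189.100.23.82  path d0:H0→d1:-→d2:-→d3:-→d4:-→d5:-→d6:-→d7:-→d8:-→d9:-→d10:-→d11:-→d12:-→d13:-→d14:-→d15:-→d16:-→d17:-→d18:-→d19:-→d20:-→d21:-→d22:-→d23:-→d24:-→d25:-→d26:-→d27:-→d28:H2  best=H2
  ? 77.0.31.87  path d0:H0→d1:-→d2:-→d3:-→d4:-→d5:-→d6:-→d7:-→d8:H1→d9:-→d10:-→d11:-→d12:-  best=H1
  + 0.0.0.0/0 (H1) depth=0
  ? 189.100.23.82  path d0:H1→d1:-→d2:-→d3:-→d4:-→d5:-→d6:-→d7:-→d8:-→d9:-→d10:-→d11:-→d12:-→d13:-→d14:-→d15:-→d16:-→d17:-→d18:-→d19:-→d20:-→d21:-→d22:-→d23:-→d24:-→d25:-→d26:-→d27:-→d28:H2  best=H2
  ? 189.100.23.83  path d0:H1→d1:-→d2:-→d3:-→d4:-→d5:-→d6:-→d7:-→d8:-→d9:-→d10:-→d11:-→d12:-→d13:-→d14:-→d15:-→d16:-→d17:-→d18:-→d19:-→d20:-→d21:-→d22:-→d23:-→d24:-→d25:-→d26:-→d27:-→d28:H2  best=H2
  ? 77.0.0.1  path d0:H1→d1:-→d2:-→d3:-→d4:-→d5:-→d6:-→d7:-→d8:H1→d9:-→d10:-→d11:-→d12:-  best=H1
  ? 52.218.130.150  path d0:H1→d1:-→d2:-→d3:-  best=H1
  ? 44.121.100.94  path d0:H1→d1:-→d2:-→d3:-→d4:-→d5:-→d6:-→d7:-→d8:-→d9:-→d10:-→d11:-→d12:H0→d13:-→d14:-→d15:-→d16:-→d17:-→d18:-→d19:-→d20:-→d21:-→d22:-→d23:-→d24:-→d25:-→d26:-→d27:-→d28:-→d29:-→d30:-→d31:-→d32:H2  best=H2

== LOOKUPS ==
["H0","H0","no-route","H1","H0","H2","H2","H1","H2","H2","H1","H1","H2"]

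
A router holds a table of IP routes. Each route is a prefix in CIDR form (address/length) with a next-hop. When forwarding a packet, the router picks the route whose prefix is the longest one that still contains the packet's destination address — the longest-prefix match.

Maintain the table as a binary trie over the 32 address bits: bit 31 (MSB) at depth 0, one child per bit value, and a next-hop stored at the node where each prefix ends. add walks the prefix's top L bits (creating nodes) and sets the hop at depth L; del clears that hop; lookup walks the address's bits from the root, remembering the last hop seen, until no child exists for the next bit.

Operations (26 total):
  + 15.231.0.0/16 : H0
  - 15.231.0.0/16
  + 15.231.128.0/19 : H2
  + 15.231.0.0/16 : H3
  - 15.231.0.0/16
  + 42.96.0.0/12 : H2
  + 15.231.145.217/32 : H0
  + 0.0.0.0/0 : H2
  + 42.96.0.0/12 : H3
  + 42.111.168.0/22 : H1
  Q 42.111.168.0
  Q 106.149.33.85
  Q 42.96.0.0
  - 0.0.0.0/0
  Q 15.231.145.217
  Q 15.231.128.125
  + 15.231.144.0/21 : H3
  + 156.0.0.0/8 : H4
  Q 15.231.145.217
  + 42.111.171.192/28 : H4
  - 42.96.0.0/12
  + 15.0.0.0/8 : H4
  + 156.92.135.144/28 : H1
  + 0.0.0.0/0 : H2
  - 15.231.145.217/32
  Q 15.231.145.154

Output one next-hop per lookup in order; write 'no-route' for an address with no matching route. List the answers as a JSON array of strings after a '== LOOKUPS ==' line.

Trace:
  + 15.231.0.0/16 (H0) depth=16
  del 15.231.0.0/16 (clear depth 16)
  + 15.231.128.0/19 (H2) depth=19
  + 15.231.0.0/16 (H3) depth=16
  del 15.231.0.0/16 (clear depth 16)
  + 42.96.0.0/12 (H2) depth=12
  + 15.231.145.217/32 (H0) depth=32
  + 0.0.0.0/0 (H2) depth=0
  + 42.96.0.0/12 (H3) depth=12
  + 42.111.168.0/22 (H1) depth=22
  Q 42.111.168.0: descend 0010101001101111101010 ; hops seen [H2,H3,H1] ; pick H1
  Q 106.149.33.85: descend 0 ; hops seen [H2] ; pick H2
  Q 42.96.0.0: descend 001010100110 ; hops seen [H2,H3] ; pick H3
  del 0.0.0.0/0 (clear depth 0)
  Q 15.231.145.217: descend 00001111111001111001000111011001 ; hops seen [H2,H0] ; pick H0
  Q 15.231.128.125: descend 0000111111100111100 ; hops seen [H2] ; pick H2
  + 15.231.144.0/21 (H3) depth=21
  + 156.0.0.0/8 (H4) depth=8
  Q 15.231.145.217: descend 00001111111001111001000111011001 ; hops seen [H2,H3,H0] ; pick H0
  + 42.111.171.192/28 (H4) depth=28
  del 42.96.0.0/12 (clear depth 12)
  + 15.0.0.0/8 (H4) depth=8
  + 156.92.135.144/28 (H1) depth=28
  + 0.0.0.0/0 (H2) depth=0
  del 15.231.145.217/32 (clear depth 32)
  Q 15.231.145.154: descend 0000111111100111100100011 ; hops seen [H2,H4,H2,H3] ; pick H3

== LOOKUPS ==
["H1","H2","H3","H0","H2","H0","H3"]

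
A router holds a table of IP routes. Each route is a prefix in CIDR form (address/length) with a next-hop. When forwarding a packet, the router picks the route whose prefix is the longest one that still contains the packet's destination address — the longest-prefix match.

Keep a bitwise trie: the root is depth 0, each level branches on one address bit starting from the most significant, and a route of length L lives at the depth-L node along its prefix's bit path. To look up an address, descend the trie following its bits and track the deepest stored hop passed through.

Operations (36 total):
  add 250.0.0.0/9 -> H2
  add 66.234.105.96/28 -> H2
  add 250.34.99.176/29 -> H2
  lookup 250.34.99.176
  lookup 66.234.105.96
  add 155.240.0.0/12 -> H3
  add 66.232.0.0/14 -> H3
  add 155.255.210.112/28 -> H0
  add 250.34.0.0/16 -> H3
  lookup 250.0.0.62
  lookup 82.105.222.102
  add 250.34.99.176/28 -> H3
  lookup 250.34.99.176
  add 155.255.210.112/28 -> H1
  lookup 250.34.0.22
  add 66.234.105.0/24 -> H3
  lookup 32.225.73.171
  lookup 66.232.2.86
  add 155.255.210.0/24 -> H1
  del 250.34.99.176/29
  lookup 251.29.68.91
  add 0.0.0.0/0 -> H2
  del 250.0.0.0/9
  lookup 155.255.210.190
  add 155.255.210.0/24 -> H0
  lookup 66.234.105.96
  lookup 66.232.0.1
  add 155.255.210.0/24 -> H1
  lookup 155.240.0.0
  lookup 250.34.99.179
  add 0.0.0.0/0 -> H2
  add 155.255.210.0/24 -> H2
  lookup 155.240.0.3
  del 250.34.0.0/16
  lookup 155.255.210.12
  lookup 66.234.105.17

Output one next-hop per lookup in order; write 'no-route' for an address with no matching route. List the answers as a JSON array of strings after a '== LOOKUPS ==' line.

Trace:
  add 250.0.0.0/9 -> H2 at depth 9
  add 66.234.105.96/28 -> H2 at depth 28
  add 250.34.99.176/29 -> H2 at depth 29
  Q 250.34.99.176: descend 11111010001000100110001110110 ; hops seen [H2,H2] ; pick H2
  Q 66.234.105.96: descend 0100001011101010011010010110 ; hops seen [H2] ; pick H2
  add 155.240.0.0/12 -> H3 at depth 12
  add 66.232.0.0/14 -> H3 at depth 14
  add 155.255.210.112/28 -> H0 at depth 28
  add 250.34.0.0/16 -> H3 at depth 16
  Q 250.0.0.62: descend 1111101000 ; hops seen [H2] ; pick H2
  Q 82.105.222.102: descend 010 ; hops seen [∅] ; pick no-route
  add 250.34.99.176/28 -> H3 at depth 28
  Q 250.34.99.176: descend 11111010001000100110001110110 ; hops seen [H2,H3,H3,H2] ; pick H2
  add 155.255.210.112/28 -> H1 at depth 28
  Q 250.34.0.22: descend 11111010001000100 ; hops seen [H2,H3] ; pick H3
  add 66.234.105.0/24 -> H3 at depth 24
  Q 32.225.73.171: descend 0 ; hops seen [∅] ; pick no-route
  Q 66.232.2.86: descend 01000010111010 ; hops seen [H3] ; pick H3
  add 155.255.210.0/24 -> H1 at depth 24
  - 250.34.99.176/29 clear@29
  Q 251.29.68.91: descend 1111101 ; hops seen [∅] ; pick no-route
  add 0.0.0.0/0 -> H2 at depth 0
  - 250.0.0.0/9 clear@9
  Q 155.255.210.190: descend 100110111111111111010010 ; hops seen [H2,H3,H1] ; pick H1
  add 155.255.210.0/24 -> H0 at depth 24
  Q 66.234.105.96: descend 0100001011101010011010010110 ; hops seen [H2,H3,H3,H2] ; pick H2
  Q 66.232.0.1: descend 01000010111010 ; hops seen [H2,H3] ; pick H3
  add 155.255.210.0/24 -> H1 at depth 24
  Q 155.240.0.0: descend 100110111111 ; hops seen [H2,H3] ; pick H3
  Q 250.34.99.179: descend 11111010001000100110001110110 ; hops seen [H2,H3,H3] ; pick H3
  add 0.0.0.0/0 -> H2 at depth 0
  add 155.255.210.0/24 -> H2 at depth 24
  Q 155.240.0.3: descend 100110111111 ; hops seen [H2,H3] ; pick H3
  - 250.34.0.0/16 clear@16
  Q 155.255.210.12: descend 1001101111111111110100100 ; hops seen [H2,H3,H2] ; pick H2
  Q 66.234.105.17: descend 0100001011101010011010010 ; hops seen [H2,H3,H3] ; pick H3

== LOOKUPS ==
["H2","H2","H2","no-route","H2","H3","no-route","H3","no-route","H1","H2","H3","H3","H3","H3","H2","H3"]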